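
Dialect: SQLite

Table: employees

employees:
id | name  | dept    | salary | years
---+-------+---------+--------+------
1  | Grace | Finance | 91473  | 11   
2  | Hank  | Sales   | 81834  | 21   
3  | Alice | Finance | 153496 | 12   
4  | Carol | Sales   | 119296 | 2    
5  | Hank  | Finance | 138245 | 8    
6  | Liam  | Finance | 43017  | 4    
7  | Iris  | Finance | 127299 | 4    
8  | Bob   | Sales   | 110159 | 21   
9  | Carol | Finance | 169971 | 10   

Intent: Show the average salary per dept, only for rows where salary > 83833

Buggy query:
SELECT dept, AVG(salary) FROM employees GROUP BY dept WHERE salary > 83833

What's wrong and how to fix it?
Bug: WHERE cannot follow GROUP BY

Fix: Move the WHERE clause before GROUP BY

Corrected query:
SELECT dept, AVG(salary) FROM employees WHERE salary > 83833 GROUP BY dept

Result:
dept    | AVG(salary)
--------+------------
Finance | 136096.8   
Sales   | 114727.5   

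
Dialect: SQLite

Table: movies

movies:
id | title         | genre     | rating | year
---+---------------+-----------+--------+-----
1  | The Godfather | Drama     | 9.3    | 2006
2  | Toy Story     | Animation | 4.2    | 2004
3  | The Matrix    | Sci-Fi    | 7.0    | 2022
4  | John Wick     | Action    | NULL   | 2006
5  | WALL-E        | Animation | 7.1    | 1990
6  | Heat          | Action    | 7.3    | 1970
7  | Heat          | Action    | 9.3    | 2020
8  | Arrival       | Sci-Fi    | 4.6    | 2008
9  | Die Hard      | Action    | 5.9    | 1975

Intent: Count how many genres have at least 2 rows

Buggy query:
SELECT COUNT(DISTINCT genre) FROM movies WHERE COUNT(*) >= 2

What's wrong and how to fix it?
Bug: WHERE filters individual rows, not groups, so a group-level COUNT is invalid there

Fix: Use a subquery that GROUPs and filters with HAVING, then count its rows

Corrected query:
SELECT COUNT(*) FROM (SELECT genre FROM movies GROUP BY genre HAVING COUNT(*) >= 2)

Result:
COUNT(*)
--------
3       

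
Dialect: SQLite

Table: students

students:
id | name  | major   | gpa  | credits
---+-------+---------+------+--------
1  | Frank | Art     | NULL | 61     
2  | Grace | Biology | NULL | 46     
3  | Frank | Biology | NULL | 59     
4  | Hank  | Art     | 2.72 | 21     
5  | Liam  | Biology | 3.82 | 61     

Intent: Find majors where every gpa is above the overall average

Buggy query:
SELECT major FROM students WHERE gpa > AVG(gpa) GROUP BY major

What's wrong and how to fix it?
Bug: AVG() is an aggregate; it can't sit directly in WHERE

Fix: Compute the overall average in a scalar subquery and compare each group's MIN against it in HAVING

Corrected query:
SELECT major FROM students GROUP BY major HAVING MIN(gpa) > (SELECT AVG(gpa) FROM students)

Result:
major  
-------
Biology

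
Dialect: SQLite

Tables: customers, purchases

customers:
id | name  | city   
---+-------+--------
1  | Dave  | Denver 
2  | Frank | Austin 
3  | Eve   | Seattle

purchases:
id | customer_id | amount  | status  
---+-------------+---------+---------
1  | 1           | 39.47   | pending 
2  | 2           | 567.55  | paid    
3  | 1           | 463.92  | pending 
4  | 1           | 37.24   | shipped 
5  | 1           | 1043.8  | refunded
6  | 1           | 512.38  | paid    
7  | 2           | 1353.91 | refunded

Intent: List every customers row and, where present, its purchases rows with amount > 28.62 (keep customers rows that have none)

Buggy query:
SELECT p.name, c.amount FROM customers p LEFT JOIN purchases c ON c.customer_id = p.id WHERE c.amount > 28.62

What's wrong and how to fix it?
Bug: Filtering c.amount in WHERE discards the NULL rows produced by LEFT JOIN, turning it into an inner join

Fix: Move the right-table condition into the ON clause so unmatched parents are kept

Corrected query:
SELECT p.name, c.amount FROM customers p LEFT JOIN purchases c ON c.customer_id = p.id AND c.amount > 28.62

Result:
name  | amount 
------+--------
Dave  | 37.24  
Dave  | 39.47  
Dave  | 463.92 
Dave  | 512.38 
Dave  | 1043.8 
Frank | 567.55 
Frank | 1353.91
Eve   | NULL   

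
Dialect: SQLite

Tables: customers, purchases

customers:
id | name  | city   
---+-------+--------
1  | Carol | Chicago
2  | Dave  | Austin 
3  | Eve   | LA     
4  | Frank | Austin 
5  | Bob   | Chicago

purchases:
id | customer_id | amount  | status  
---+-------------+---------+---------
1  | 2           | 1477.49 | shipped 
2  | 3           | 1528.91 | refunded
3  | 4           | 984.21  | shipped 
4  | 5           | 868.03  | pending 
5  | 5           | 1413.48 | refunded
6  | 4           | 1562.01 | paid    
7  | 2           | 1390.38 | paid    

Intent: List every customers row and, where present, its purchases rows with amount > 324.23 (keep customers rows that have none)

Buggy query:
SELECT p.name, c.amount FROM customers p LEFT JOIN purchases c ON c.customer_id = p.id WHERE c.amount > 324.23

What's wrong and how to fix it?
Bug: Filtering c.amount in WHERE discards the NULL rows produced by LEFT JOIN, turning it into an inner join

Fix: Move the right-table condition into the ON clause so unmatched parents are kept

Corrected query:
SELECT p.name, c.amount FROM customers p LEFT JOIN purchases c ON c.customer_id = p.id AND c.amount > 324.23

Result:
name  | amount 
------+--------
Carol | NULL   
Dave  | 1390.38
Dave  | 1477.49
Eve   | 1528.91
Frank | 984.21 
Frank | 1562.01
Bob   | 868.03 
Bob   | 1413.48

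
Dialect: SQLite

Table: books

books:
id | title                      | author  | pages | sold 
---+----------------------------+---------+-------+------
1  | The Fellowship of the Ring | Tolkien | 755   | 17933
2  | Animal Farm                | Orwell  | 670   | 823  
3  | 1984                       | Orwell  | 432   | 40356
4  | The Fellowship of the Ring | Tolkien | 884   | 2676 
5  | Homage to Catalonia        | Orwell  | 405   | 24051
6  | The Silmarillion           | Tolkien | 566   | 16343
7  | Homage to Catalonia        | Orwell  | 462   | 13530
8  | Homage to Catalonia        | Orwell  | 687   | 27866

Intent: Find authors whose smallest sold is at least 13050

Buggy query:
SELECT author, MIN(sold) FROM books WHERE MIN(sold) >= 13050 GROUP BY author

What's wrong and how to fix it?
Bug: MIN() in WHERE is a misuse of aggregate

Fix: Replace WHERE with HAVING after the GROUP BY

Corrected query:
SELECT author, MIN(sold) FROM books GROUP BY author HAVING MIN(sold) >= 13050

Result:
(no rows)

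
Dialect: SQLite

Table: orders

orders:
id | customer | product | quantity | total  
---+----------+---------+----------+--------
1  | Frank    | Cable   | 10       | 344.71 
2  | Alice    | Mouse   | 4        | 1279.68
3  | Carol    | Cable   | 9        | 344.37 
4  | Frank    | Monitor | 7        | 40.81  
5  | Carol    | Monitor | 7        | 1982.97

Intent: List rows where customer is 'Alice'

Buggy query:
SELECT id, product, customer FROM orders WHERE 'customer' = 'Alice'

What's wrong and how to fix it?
Bug: 'customer' in single quotes is a string literal, not the column; the comparison is literal-vs-literal and never true

Fix: Remove the quotes around the column name (or use double quotes for an identifier)

Corrected query:
SELECT id, product, customer FROM orders WHERE customer = 'Alice'

Result:
id | product | customer
---+---------+---------
2  | Mouse   | Alice   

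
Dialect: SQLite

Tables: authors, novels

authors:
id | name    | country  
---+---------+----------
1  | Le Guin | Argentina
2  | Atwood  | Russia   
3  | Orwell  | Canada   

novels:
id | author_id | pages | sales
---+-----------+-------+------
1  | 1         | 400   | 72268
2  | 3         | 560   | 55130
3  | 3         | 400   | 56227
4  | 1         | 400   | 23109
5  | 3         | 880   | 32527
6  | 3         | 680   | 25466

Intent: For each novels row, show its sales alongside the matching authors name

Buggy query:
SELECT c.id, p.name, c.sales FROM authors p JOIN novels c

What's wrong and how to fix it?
Bug: Missing join condition: each novels row is matched to all authors rows instead of just its own

Fix: Specify the join condition linking the foreign key to the parent id

Corrected query:
SELECT c.id, p.name, c.sales FROM authors p JOIN novels c ON c.author_id = p.id

Result:
id | name    | sales
---+---------+------
1  | Le Guin | 72268
2  | Orwell  | 55130
3  | Orwell  | 56227
4  | Le Guin | 23109
5  | Orwell  | 32527
6  | Orwell  | 25466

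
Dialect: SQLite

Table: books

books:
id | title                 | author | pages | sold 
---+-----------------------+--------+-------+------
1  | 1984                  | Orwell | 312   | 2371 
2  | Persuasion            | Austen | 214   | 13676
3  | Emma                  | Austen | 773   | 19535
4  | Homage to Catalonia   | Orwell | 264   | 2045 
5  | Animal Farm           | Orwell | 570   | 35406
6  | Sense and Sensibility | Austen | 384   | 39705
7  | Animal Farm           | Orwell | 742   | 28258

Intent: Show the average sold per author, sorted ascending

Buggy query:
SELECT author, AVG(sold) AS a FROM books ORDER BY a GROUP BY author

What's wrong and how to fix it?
Bug: GROUP BY must precede ORDER BY

Fix: Move ORDER BY to the end, after GROUP BY

Corrected query:
SELECT author, AVG(sold) AS a FROM books GROUP BY author ORDER BY a

Result:
author | a           
-------+-------------
Orwell | 17020       
Austen | 24305.333333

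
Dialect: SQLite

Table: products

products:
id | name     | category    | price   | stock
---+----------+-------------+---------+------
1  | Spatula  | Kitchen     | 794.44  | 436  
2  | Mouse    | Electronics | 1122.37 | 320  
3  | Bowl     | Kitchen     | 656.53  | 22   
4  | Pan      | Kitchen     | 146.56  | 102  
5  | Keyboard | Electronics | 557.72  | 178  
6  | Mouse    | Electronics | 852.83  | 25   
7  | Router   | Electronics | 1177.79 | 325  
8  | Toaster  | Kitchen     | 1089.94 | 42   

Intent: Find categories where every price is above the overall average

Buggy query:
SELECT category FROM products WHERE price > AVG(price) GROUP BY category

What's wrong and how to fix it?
Bug: WHERE evaluates per row before aggregation, so AVG() is unavailable

Fix: Use a subquery for AVG and a HAVING MIN(...) filter so the condition holds for every row in the group

Corrected query:
SELECT category FROM products GROUP BY category HAVING MIN(price) > (SELECT AVG(price) FROM products)

Result:
(no rows)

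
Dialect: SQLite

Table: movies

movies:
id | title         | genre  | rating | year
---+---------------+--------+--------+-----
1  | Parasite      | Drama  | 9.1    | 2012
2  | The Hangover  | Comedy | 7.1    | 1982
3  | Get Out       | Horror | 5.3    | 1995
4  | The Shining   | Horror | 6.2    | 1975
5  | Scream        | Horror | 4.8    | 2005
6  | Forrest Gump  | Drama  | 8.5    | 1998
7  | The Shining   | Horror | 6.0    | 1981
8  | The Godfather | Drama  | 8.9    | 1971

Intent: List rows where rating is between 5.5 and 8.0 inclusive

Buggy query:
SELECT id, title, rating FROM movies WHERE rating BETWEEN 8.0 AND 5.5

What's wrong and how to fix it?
Bug: The bounds are reversed; BETWEEN a AND b requires a <= b to match anything

Fix: Swap the bounds so the smaller value comes first

Corrected query:
SELECT id, title, rating FROM movies WHERE rating BETWEEN 5.5 AND 8.0

Result:
id | title        | rating
---+--------------+-------
2  | The Hangover | 7.1   
4  | The Shining  | 6.2   
7  | The Shining  | 6     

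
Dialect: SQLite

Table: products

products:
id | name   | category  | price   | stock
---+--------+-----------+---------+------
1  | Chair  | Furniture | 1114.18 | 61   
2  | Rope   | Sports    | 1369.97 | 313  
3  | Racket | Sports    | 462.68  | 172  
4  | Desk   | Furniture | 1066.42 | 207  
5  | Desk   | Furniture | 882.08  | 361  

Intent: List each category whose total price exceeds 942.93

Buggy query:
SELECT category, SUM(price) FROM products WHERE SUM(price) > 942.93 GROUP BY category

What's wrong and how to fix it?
Bug: SUM(price) is an aggregate, but WHERE filters rows before aggregation

Fix: Move the aggregate condition to a HAVING clause

Corrected query:
SELECT category, SUM(price) FROM products GROUP BY category HAVING SUM(price) > 942.93

Result:
category  | SUM(price)
----------+-----------
Furniture | 3062.68   
Sports    | 1832.65   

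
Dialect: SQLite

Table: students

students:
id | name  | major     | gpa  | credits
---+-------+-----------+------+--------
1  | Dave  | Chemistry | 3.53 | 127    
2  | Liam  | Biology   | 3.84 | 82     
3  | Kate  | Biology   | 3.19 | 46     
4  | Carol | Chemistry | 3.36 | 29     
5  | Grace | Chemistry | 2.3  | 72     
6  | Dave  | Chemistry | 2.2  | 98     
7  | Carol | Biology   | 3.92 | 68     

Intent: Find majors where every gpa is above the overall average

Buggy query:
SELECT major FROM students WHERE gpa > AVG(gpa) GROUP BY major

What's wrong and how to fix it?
Bug: AVG() is an aggregate; it can't sit directly in WHERE

Fix: Compute the overall average in a scalar subquery and compare each group's MIN against it in HAVING

Corrected query:
SELECT major FROM students GROUP BY major HAVING MIN(gpa) > (SELECT AVG(gpa) FROM students)

Result:
(no rows)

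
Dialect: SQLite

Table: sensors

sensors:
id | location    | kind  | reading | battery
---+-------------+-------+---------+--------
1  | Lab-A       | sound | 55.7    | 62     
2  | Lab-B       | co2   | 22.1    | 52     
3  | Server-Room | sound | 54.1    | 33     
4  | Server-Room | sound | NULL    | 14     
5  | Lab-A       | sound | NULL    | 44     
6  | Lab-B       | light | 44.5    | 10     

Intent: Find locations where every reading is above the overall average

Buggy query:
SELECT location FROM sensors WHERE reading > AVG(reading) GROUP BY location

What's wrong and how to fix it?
Bug: WHERE evaluates per row before aggregation, so AVG() is unavailable

Fix: Use a subquery for AVG and a HAVING MIN(...) filter so the condition holds for every row in the group

Corrected query:
SELECT location FROM sensors GROUP BY location HAVING MIN(reading) > (SELECT AVG(reading) FROM sensors)

Result:
location   
-----------
Lab-A      
Server-Room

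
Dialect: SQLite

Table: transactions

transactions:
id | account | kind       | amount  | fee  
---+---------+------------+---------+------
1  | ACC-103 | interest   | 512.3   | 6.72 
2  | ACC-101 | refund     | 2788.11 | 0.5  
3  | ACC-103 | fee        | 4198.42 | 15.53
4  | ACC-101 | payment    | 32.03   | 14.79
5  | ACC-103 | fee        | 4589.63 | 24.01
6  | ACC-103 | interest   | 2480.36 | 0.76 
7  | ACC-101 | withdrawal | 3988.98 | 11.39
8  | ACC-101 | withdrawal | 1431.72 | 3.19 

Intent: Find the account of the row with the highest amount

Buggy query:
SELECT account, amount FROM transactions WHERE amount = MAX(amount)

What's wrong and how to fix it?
Bug: WHERE is evaluated per row; an aggregate over the whole table isn't defined there

Fix: Wrap MAX in a scalar subquery so WHERE compares against a single value

Corrected query:
SELECT account, amount FROM transactions WHERE amount = (SELECT MAX(amount) FROM transactions)

Result:
account | amount 
--------+--------
ACC-103 | 4589.63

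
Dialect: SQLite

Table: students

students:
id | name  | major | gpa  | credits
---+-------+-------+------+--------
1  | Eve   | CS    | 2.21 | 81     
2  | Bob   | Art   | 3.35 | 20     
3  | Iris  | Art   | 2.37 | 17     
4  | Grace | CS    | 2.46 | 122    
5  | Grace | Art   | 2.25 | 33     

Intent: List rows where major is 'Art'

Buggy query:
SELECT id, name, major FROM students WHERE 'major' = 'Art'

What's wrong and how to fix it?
Bug: 'major' in single quotes is a string literal, not the column; the comparison is literal-vs-literal and never true

Fix: Remove the quotes around the column name (or use double quotes for an identifier)

Corrected query:
SELECT id, name, major FROM students WHERE major = 'Art'

Result:
id | name  | major
---+-------+------
2  | Bob   | Art  
3  | Iris  | Art  
5  | Grace | Art  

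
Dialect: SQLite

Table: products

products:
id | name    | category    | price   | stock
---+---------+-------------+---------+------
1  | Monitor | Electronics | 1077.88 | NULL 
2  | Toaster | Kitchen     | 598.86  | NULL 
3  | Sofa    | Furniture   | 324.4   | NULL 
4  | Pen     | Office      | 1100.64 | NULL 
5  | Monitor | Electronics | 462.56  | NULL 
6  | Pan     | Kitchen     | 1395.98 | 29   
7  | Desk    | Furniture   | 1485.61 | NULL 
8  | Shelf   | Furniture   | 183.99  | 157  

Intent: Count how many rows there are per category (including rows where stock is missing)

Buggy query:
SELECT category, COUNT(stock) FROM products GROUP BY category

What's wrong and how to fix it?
Bug: COUNT(column) counts non-NULL values only; rows with NULL stock aren't counted

Fix: Use COUNT(*) to count all rows regardless of NULL

Corrected query:
SELECT category, COUNT(*) FROM products GROUP BY category

Result:
category    | COUNT(*)
------------+---------
Electronics | 2       
Furniture   | 3       
Kitchen     | 2       
Office      | 1       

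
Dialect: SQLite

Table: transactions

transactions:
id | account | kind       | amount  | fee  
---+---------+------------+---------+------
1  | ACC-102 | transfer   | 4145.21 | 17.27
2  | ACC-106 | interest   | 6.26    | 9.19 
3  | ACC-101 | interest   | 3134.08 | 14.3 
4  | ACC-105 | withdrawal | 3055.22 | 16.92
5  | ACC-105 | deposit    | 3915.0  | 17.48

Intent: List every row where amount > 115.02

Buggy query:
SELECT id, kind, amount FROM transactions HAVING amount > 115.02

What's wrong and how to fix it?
Bug: HAVING filters the output of aggregation, but this query has no GROUP BY and no aggregate functions, so SQLite rejects it (HAVING clause on a non-aggregate query); the condition here is per row

Fix: Replace HAVING with WHERE since the condition applies to individual rows

Corrected query:
SELECT id, kind, amount FROM transactions WHERE amount > 115.02

Result:
id | kind       | amount 
---+------------+--------
1  | transfer   | 4145.21
3  | interest   | 3134.08
4  | withdrawal | 3055.22
5  | deposit    | 3915   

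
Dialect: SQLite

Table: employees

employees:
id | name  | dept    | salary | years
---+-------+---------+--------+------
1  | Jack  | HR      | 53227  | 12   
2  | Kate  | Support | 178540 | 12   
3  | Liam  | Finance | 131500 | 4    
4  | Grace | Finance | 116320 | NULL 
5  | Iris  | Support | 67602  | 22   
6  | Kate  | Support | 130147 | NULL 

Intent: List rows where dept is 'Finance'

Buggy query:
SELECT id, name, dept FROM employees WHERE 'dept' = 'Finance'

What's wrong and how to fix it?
Bug: 'dept' in single quotes is a string literal, not the column; the comparison is literal-vs-literal and never true

Fix: Reference the column as dept without single quotes

Corrected query:
SELECT id, name, dept FROM employees WHERE dept = 'Finance'

Result:
id | name  | dept   
---+-------+--------
3  | Liam  | Finance
4  | Grace | Finance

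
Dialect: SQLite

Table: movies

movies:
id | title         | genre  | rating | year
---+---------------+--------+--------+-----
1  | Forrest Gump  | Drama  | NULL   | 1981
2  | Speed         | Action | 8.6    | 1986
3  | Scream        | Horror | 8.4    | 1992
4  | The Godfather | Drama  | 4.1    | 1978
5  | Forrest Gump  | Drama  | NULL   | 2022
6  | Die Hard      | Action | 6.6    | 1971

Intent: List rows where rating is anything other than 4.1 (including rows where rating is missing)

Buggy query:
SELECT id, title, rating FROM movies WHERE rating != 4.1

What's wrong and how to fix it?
Bug: Inequality against NULL is unknown, not true; rows with NULL are dropped

Fix: Handle NULL separately with IS NULL alongside the inequality

Corrected query:
SELECT id, title, rating FROM movies WHERE rating != 4.1 OR rating IS NULL

Result:
id | title        | rating
---+--------------+-------
1  | Forrest Gump | NULL  
2  | Speed        | 8.6   
3  | Scream       | 8.4   
5  | Forrest Gump | NULL  
6  | Die Hard     | 6.6   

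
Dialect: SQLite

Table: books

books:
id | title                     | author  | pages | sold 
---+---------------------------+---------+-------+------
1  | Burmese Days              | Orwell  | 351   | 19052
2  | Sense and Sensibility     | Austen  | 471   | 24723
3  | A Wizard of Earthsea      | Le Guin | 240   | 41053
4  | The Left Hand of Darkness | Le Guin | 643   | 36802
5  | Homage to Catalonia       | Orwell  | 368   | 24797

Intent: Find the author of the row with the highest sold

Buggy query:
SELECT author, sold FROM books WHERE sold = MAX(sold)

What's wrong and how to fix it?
Bug: MAX(sold) is an aggregate and cannot be used directly in WHERE

Fix: Use a subquery: WHERE sold = (SELECT MAX(sold) FROM books)

Corrected query:
SELECT author, sold FROM books WHERE sold = (SELECT MAX(sold) FROM books)

Result:
author  | sold 
--------+------
Le Guin | 41053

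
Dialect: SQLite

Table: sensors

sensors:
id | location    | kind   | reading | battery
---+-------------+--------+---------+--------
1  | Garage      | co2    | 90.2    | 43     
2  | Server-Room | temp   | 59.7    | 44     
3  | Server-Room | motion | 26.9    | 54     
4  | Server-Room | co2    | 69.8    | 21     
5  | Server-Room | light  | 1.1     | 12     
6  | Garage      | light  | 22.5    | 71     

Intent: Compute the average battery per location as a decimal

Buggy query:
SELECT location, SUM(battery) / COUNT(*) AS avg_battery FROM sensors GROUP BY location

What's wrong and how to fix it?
Bug: Both operands are integers, so '/' performs integer division and truncates

Fix: Cast one side to REAL so the division keeps the fractional part

Corrected query:
SELECT location, SUM(battery) * 1.0 / COUNT(*) AS avg_battery FROM sensors GROUP BY location

Result:
location    | avg_battery
------------+------------
Garage      | 57         
Server-Room | 32.75      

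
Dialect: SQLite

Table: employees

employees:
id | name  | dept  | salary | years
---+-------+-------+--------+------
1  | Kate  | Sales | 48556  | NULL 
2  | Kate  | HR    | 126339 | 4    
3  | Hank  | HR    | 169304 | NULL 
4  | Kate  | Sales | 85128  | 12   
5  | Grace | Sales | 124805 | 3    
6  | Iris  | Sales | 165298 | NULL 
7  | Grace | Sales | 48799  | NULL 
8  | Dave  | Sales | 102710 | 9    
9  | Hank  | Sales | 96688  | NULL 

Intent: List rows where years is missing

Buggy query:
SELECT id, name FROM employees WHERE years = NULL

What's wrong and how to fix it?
Bug: '= NULL' is always unknown in SQL three-valued logic, so no rows match

Fix: Use IS NULL to test for NULL

Corrected query:
SELECT id, name FROM employees WHERE years IS NULL

Result:
id | name 
---+------
1  | Kate 
3  | Hank 
6  | Iris 
7  | Grace
9  | Hank 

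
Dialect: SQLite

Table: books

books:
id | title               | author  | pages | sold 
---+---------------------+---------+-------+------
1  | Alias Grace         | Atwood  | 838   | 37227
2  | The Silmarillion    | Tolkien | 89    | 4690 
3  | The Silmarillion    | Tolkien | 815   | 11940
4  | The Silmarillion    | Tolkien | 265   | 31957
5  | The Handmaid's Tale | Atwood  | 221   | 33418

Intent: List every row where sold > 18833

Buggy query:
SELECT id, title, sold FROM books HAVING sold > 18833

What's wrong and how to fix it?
Bug: HAVING filters the output of aggregation, but this query has no GROUP BY and no aggregate functions, so SQLite rejects it (HAVING clause on a non-aggregate query); the condition here is per row

Fix: Replace HAVING with WHERE since the condition applies to individual rows

Corrected query:
SELECT id, title, sold FROM books WHERE sold > 18833

Result:
id | title               | sold 
---+---------------------+------
1  | Alias Grace         | 37227
4  | The Silmarillion    | 31957
5  | The Handmaid's Tale | 33418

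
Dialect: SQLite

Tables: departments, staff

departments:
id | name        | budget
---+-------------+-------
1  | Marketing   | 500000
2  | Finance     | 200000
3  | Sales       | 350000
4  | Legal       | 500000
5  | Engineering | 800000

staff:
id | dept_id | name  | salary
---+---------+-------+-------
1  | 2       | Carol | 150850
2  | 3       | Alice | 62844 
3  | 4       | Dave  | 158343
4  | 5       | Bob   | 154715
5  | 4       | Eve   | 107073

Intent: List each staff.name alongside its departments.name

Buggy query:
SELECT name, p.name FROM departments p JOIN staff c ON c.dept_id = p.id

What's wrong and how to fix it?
Bug: 'name' exists in both joined tables, so the database can't tell which one is meant

Fix: Qualify the column with its table alias (c.name)

Corrected query:
SELECT c.name, p.name FROM departments p JOIN staff c ON c.dept_id = p.id

Result:
name  | name       
------+------------
Carol | Finance    
Alice | Sales      
Dave  | Legal      
Bob   | Engineering
Eve   | Legal      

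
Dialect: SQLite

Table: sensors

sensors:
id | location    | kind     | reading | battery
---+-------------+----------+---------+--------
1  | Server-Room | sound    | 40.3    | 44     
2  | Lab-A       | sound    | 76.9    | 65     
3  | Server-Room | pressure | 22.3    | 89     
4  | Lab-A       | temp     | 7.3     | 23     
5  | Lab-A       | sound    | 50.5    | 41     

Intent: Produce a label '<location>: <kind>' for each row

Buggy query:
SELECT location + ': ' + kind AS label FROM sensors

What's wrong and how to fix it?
Bug: '+' is numeric addition; on text columns SQLite converts them to 0 instead of concatenating

Fix: Use the || operator for string concatenation

Corrected query:
SELECT location || ': ' || kind AS label FROM sensors

Result:
label                
---------------------
Server-Room: sound   
Lab-A: sound         
Server-Room: pressure
Lab-A: temp          
Lab-A: sound         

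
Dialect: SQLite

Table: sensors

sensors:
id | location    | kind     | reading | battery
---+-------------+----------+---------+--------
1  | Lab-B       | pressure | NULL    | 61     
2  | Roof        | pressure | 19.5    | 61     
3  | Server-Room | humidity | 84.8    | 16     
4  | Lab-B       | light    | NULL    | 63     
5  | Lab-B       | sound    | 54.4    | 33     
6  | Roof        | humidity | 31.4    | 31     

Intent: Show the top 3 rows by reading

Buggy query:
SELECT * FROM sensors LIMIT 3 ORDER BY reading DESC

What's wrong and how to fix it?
Bug: ORDER BY cannot follow LIMIT; LIMIT is the final clause

Fix: Swap the clauses: ORDER BY first, then LIMIT

Corrected query:
SELECT * FROM sensors ORDER BY reading DESC LIMIT 3

Result:
id | location    | kind     | reading | battery
---+-------------+----------+---------+--------
3  | Server-Room | humidity | 84.8    | 16     
5  | Lab-B       | sound    | 54.4    | 33     
6  | Roof        | humidity | 31.4    | 31     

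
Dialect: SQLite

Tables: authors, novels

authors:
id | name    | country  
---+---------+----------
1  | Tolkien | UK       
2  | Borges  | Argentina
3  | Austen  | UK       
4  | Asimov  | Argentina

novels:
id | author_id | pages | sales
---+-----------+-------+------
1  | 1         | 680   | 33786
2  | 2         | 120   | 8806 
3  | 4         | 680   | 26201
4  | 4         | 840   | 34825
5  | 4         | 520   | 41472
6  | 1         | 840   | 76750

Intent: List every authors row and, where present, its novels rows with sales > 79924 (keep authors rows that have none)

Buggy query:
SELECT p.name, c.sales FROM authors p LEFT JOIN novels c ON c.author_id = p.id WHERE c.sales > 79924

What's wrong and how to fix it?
Bug: A WHERE condition on the right-hand table after LEFT JOIN drops unmatched parents

Fix: Put 'c.sales > 79924' in the JOIN's ON clause instead of WHERE

Corrected query:
SELECT p.name, c.sales FROM authors p LEFT JOIN novels c ON c.author_id = p.id AND c.sales > 79924

Result:
name    | sales
--------+------
Tolkien | NULL 
Borges  | NULL 
Austen  | NULL 
Asimov  | NULL 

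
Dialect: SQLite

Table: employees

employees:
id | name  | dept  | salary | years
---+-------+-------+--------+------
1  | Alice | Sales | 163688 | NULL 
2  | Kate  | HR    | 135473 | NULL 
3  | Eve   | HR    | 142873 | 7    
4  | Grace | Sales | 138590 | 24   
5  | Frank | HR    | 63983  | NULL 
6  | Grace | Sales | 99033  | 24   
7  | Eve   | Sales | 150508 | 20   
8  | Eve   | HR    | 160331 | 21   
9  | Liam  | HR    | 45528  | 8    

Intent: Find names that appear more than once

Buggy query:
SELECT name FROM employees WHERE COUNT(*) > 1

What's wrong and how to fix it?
Bug: COUNT(*) is an aggregate and cannot be used in WHERE

Fix: Group first, then use HAVING for the count condition

Corrected query:
SELECT name FROM employees GROUP BY name HAVING COUNT(*) > 1

Result:
name 
-----
Eve  
Grace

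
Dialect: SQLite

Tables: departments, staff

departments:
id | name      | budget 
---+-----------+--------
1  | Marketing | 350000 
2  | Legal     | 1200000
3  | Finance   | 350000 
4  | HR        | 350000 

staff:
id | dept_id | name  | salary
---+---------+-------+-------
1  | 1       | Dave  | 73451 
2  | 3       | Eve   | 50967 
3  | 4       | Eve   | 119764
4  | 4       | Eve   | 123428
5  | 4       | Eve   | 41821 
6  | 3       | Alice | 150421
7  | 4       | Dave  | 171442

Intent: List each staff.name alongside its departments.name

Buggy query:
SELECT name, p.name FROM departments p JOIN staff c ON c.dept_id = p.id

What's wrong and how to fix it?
Bug: Both tables have a 'name' column; the unqualified reference is ambiguous

Fix: Prefix ambiguous columns with the table alias

Corrected query:
SELECT c.name, p.name FROM departments p JOIN staff c ON c.dept_id = p.id

Result:
name  | name     
------+----------
Dave  | Marketing
Eve   | Finance  
Eve   | HR       
Eve   | HR       
Eve   | HR       
Alice | Finance  
Dave  | HR       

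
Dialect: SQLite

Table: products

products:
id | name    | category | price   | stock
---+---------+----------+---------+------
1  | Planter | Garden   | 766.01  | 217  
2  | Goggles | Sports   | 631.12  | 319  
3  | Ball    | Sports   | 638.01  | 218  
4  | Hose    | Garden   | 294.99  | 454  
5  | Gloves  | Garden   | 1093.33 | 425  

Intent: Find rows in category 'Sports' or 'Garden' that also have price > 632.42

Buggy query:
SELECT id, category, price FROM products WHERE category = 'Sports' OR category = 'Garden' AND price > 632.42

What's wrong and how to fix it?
Bug: AND binds tighter than OR, so this parses as category = 'Sports' OR (category = 'Garden' AND price > 632.42)

Fix: Add parentheses around the OR so the AND applies to both alternatives

Corrected query:
SELECT id, category, price FROM products WHERE (category = 'Sports' OR category = 'Garden') AND price > 632.42

Result:
id | category | price  
---+----------+--------
1  | Garden   | 766.01 
3  | Sports   | 638.01 
5  | Garden   | 1093.33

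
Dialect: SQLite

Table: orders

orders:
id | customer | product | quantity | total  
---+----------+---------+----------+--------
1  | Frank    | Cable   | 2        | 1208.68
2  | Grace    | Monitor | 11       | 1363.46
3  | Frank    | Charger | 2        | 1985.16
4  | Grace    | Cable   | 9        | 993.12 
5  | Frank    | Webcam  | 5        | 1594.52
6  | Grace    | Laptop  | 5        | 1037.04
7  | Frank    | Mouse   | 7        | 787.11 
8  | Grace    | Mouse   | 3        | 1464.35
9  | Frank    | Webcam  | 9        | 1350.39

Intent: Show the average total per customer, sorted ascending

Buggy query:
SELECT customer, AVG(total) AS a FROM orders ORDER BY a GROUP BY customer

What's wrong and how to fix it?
Bug: ORDER BY appears before GROUP BY; SQL clause order requires GROUP BY first

Fix: Reorder: SELECT … FROM … GROUP BY … ORDER BY …

Corrected query:
SELECT customer, AVG(total) AS a FROM orders GROUP BY customer ORDER BY a

Result:
customer | a        
---------+----------
Grace    | 1214.4925
Frank    | 1385.172 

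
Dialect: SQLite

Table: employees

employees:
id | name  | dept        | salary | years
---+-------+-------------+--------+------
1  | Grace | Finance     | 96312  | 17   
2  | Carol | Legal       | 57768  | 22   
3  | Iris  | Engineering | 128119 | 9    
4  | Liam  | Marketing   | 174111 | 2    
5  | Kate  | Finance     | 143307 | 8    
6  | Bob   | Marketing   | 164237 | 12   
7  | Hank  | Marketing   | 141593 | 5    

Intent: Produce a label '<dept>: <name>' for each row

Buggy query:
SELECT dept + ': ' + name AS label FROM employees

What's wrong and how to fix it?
Bug: SQLite uses || for string concatenation; + coerces text to numbers (yielding 0)

Fix: Use the || operator for string concatenation

Corrected query:
SELECT dept || ': ' || name AS label FROM employees

Result:
label            
-----------------
Finance: Grace   
Legal: Carol     
Engineering: Iris
Marketing: Liam  
Finance: Kate    
Marketing: Bob   
Marketing: Hank  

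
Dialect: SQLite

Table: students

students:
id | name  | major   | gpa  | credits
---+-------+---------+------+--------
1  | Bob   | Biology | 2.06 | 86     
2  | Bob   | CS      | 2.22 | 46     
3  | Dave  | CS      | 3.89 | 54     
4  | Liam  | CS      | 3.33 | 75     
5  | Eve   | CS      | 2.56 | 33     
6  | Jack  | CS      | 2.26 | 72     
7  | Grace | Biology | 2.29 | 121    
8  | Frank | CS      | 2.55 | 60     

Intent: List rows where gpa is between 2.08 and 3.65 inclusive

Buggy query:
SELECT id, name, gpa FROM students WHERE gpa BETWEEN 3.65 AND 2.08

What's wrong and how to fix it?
Bug: BETWEEN expects the lower bound first; with 3.65 AND 2.08 the range is empty

Fix: Write BETWEEN 2.08 AND 3.65

Corrected query:
SELECT id, name, gpa FROM students WHERE gpa BETWEEN 2.08 AND 3.65

Result:
id | name  | gpa 
---+-------+-----
2  | Bob   | 2.22
4  | Liam  | 3.33
5  | Eve   | 2.56
6  | Jack  | 2.26
7  | Grace | 2.29
8  | Frank | 2.55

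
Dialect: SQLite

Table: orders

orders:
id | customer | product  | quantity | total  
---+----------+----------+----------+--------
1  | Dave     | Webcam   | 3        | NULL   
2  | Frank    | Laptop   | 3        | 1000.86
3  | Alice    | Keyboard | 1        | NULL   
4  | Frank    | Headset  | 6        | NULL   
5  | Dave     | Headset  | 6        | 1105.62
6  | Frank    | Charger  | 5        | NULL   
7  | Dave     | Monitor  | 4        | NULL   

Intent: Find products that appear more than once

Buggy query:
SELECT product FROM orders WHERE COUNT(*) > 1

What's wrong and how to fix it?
Bug: WHERE can't reference COUNT(*); aggregates are computed after WHERE

Fix: GROUP BY product, then filter groups with HAVING COUNT(*) > 1

Corrected query:
SELECT product FROM orders GROUP BY product HAVING COUNT(*) > 1

Result:
product
-------
Headset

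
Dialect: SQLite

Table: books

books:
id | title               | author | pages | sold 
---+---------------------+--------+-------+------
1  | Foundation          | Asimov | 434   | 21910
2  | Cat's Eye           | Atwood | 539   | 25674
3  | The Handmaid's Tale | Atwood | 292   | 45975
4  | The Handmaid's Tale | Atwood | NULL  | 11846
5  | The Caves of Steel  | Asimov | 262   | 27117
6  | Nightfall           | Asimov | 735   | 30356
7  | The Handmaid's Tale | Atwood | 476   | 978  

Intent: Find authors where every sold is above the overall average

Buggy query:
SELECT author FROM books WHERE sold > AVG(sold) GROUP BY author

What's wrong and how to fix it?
Bug: WHERE evaluates per row before aggregation, so AVG() is unavailable

Fix: Use a subquery for AVG and a HAVING MIN(...) filter so the condition holds for every row in the group

Corrected query:
SELECT author FROM books GROUP BY author HAVING MIN(sold) > (SELECT AVG(sold) FROM books)

Result:
(no rows)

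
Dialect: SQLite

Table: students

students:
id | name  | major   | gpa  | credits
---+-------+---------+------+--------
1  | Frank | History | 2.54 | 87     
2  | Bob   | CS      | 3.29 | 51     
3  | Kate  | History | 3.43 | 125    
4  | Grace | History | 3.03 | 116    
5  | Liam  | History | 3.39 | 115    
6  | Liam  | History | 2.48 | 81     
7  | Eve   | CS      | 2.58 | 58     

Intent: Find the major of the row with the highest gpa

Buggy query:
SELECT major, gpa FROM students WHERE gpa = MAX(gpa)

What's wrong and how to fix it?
Bug: MAX(gpa) is an aggregate and cannot be used directly in WHERE

Fix: Wrap MAX in a scalar subquery so WHERE compares against a single value

Corrected query:
SELECT major, gpa FROM students WHERE gpa = (SELECT MAX(gpa) FROM students)

Result:
major   | gpa 
--------+-----
History | 3.43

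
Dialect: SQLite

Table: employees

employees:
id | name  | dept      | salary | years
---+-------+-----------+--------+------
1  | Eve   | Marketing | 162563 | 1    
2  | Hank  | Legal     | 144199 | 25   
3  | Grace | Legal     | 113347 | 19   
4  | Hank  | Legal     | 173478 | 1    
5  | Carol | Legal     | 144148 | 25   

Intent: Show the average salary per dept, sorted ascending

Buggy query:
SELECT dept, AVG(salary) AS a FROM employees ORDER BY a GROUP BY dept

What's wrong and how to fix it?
Bug: ORDER BY appears before GROUP BY; SQL clause order requires GROUP BY first

Fix: Move ORDER BY to the end, after GROUP BY

Corrected query:
SELECT dept, AVG(salary) AS a FROM employees GROUP BY dept ORDER BY a

Result:
dept      | a     
----------+-------
Legal     | 143793
Marketing | 162563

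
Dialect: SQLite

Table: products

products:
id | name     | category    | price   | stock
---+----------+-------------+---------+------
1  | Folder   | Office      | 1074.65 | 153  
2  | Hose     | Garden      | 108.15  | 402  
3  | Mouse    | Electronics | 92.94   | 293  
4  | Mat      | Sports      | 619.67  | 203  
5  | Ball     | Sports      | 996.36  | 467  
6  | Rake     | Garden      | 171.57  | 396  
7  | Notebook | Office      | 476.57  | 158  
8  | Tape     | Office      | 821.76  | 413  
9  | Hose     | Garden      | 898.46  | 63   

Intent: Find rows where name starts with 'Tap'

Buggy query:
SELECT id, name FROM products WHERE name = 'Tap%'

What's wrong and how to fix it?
Bug: Wildcards only work with LIKE; '=' treats '%' as a literal character

Fix: Replace '=' with LIKE so 'Tap%' is treated as a pattern

Corrected query:
SELECT id, name FROM products WHERE name LIKE 'Tap%'

Result:
id | name
---+-----
8  | Tape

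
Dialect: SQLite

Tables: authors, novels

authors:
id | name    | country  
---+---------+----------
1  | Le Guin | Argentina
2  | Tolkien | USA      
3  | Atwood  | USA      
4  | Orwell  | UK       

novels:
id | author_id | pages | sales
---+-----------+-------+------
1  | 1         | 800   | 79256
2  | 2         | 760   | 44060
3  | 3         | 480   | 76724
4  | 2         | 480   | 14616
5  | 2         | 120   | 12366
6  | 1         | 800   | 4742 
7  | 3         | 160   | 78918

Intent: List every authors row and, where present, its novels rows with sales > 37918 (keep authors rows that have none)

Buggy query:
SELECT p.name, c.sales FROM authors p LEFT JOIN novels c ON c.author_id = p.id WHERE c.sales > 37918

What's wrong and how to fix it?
Bug: A WHERE condition on the right-hand table after LEFT JOIN drops unmatched parents

Fix: Put 'c.sales > 37918' in the JOIN's ON clause instead of WHERE

Corrected query:
SELECT p.name, c.sales FROM authors p LEFT JOIN novels c ON c.author_id = p.id AND c.sales > 37918

Result:
name    | sales
--------+------
Le Guin | 79256
Tolkien | 44060
Atwood  | 76724
Atwood  | 78918
Orwell  | NULL 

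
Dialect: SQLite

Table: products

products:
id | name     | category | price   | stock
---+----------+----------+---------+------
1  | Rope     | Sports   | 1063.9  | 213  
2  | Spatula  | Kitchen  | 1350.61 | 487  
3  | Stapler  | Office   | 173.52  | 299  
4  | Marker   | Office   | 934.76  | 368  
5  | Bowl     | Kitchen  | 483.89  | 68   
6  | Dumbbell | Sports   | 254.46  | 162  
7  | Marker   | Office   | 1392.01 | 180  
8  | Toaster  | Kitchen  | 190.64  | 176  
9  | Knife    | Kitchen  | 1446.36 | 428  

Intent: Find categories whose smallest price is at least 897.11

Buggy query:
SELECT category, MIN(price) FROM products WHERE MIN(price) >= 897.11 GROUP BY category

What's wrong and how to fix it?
Bug: MIN() in WHERE is a misuse of aggregate

Fix: Use HAVING for the per-group MIN condition

Corrected query:
SELECT category, MIN(price) FROM products GROUP BY category HAVING MIN(price) >= 897.11

Result:
(no rows)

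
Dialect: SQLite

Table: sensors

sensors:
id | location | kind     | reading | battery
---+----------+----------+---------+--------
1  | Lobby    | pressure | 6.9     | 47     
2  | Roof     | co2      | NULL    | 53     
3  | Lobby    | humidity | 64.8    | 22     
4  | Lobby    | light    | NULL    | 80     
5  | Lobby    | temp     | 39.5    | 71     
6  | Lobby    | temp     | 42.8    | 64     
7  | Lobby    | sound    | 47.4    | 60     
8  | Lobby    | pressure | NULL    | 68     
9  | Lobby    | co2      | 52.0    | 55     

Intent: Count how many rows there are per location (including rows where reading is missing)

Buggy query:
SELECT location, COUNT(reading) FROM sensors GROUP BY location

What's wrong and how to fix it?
Bug: COUNT(column) counts non-NULL values only; rows with NULL reading aren't counted

Fix: Use COUNT(*) to count all rows regardless of NULL

Corrected query:
SELECT location, COUNT(*) FROM sensors GROUP BY location

Result:
location | COUNT(*)
---------+---------
Lobby    | 8       
Roof     | 1       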